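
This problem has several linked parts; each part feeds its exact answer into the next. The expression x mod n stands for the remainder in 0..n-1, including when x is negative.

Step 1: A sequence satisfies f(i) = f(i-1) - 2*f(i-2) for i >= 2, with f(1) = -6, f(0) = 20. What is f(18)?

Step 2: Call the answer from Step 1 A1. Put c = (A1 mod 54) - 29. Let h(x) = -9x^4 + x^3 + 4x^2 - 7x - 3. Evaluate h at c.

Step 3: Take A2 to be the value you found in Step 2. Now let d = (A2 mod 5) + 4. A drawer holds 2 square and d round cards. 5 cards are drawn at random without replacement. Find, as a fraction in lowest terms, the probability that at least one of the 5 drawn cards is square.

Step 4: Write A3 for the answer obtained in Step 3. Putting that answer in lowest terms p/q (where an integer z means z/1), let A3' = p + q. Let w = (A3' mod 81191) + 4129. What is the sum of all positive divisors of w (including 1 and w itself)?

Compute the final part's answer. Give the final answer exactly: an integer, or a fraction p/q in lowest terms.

Step 1: f(2) = 1*(-6) - 2*(20) = -46; iterating: f(2)=-46, f(3)=-34, f(4)=58, f(5)=126, f(6)=10, f(7)=-242, f(8)=-262, f(9)=222, f(10)=746, f(11)=302, f(12)=-1190, f(13)=-1794, f(14)=586, f(15)=4174, f(16)=3002, f(17)=-5346, f(18)=-11350; answer -11350
Step 2: A1 = -11350; c = 15; -9*(15)^4 + 1*(15)^3 + 4*(15)^2 - 7*(15)^1 - 3 = (-455625) + (3375) + (900) + (-105) + (-3) = -451458; answer -451458
Step 3: A2 = -451458; d = 6; total draws C(8,5) = 56; complement C(6,5) = 6; favorable 56 - 6 = 50; P = 25/28; answer 25/28
Step 4: A3 = 25/28; threaded value p + q = 53; w = 4182; 4182 = 2 * 3 * 17 * 41; sigma = (1 + 2) * (1 + 3) * (1 + 17) * (1 + 41) = 3 * 4 * 18 * 42 = 9072; answer 9072

9072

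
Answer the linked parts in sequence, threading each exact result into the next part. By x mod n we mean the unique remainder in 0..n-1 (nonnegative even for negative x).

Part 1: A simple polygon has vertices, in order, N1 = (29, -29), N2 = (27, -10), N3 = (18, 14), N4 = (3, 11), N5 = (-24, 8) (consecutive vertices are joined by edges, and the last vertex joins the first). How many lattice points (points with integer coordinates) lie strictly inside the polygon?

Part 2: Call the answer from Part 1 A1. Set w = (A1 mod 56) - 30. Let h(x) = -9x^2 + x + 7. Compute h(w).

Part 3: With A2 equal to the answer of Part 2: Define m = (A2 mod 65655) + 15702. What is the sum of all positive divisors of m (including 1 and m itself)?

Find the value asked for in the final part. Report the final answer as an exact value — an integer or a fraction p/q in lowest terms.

Part 1: cross terms: (29*-10 - 27*-29)=493, (27*14 - 18*-10)=558, (18*11 - 3*14)=156, (3*8 - -24*11)=288, (-24*-29 - 29*8)=464; twice the area = |1959| = 1959; area = 1959/2; boundary points = 1 + 3 + 3 + 3 + 1 = 11; strictly interior points = area - boundary/2 + 1 = 975; answer 975
Part 2: A1 = 975; w = -7; -9*(-7)^2 + 1*(-7)^1 + 7 = (-441) + (-7) + (7) = -441; answer -441
Part 3: A2 = -441; m = 80916; 80916 = 2^2 * 3 * 11 * 613; sigma = (1 + 2 + 4) * (1 + 3) * (1 + 11) * (1 + 613) = 7 * 4 * 12 * 614 = 206304; answer 206304

206304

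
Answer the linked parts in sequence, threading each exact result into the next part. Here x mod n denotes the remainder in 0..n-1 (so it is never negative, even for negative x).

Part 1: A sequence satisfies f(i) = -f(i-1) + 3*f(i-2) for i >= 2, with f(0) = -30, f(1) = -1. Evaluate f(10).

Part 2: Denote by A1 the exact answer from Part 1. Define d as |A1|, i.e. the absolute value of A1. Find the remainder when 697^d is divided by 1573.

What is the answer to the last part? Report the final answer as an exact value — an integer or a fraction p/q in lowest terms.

Part 1: f(2) = -1*(-1) + 3*(-30) = -89; iterating: f(2)=-89, f(3)=86, f(4)=-353, f(5)=611, f(6)=-1670, f(7)=3503, f(8)=-8513, f(9)=19022, f(10)=-44561; answer -44561
Part 2: A1 = -44561; d = 44561; squarings mod 1573: 697^1=697, 697^2=1325, 697^4=157, 697^8=1054, 697^16=378, 697^32=1314, 697^64=1015, 697^128=1483, 697^256=235, 697^512=170, 697^1024=586, 697^2048=482, 697^4096=1093, 697^8192=742, 697^16384=14, 697^32768=196; 697^44561 = 697^1 * 697^16 * 697^512 * 697^1024 * 697^2048 * 697^8192 * 697^32768 = 1412 (mod 1573); answer 1412

1412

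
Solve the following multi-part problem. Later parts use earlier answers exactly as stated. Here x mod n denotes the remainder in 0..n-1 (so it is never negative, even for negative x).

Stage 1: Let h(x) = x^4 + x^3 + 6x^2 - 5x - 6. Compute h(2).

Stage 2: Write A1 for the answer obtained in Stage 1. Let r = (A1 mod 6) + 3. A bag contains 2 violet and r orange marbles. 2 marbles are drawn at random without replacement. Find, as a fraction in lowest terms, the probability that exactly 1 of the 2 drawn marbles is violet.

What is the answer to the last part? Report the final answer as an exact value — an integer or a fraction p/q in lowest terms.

10/21

Stage 1: 1*(2)^4 + 1*(2)^3 + 6*(2)^2 - 5*(2)^1 - 6 = (16) + (8) + (24) + (-10) + (-6) = 32; answer 32
Stage 2: A1 = 32; r = 5; total draws C(7,2) = 21; favorable C(2,1)*C(5,1) = 10; P = 10/21; answer 10/21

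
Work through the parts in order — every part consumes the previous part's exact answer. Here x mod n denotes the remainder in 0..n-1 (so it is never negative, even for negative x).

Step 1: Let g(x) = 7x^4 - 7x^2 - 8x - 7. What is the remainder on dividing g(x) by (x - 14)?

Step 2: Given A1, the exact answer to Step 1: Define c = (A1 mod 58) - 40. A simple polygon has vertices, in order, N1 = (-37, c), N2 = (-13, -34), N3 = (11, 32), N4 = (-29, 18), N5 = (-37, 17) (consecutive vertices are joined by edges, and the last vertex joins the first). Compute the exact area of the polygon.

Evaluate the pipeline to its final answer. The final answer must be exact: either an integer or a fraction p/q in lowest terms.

1560

Step 1: remainder = value at the root: 7*(14)^4 - 7*(14)^2 - 8*(14)^1 - 7 = (268912) + (-1372) + (-112) + (-7) = 267421; answer 267421
Step 2: A1 = 267421; c = 1; cross terms: (-37*-34 - -13*1)=1271, (-13*32 - 11*-34)=-42, (11*18 - -29*32)=1126, (-29*17 - -37*18)=173, (-37*1 - -37*17)=592; twice the area = |3120| = 3120; area = 1560; answer 1560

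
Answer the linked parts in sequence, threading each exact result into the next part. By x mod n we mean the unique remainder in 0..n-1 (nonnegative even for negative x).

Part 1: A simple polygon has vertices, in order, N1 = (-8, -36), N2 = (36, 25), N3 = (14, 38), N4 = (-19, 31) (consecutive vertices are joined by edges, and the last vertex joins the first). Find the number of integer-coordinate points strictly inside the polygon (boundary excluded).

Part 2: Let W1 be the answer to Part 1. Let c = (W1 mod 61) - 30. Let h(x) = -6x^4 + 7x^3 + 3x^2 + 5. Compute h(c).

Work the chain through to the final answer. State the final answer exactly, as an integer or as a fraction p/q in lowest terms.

Part 1: cross terms: (-8*25 - 36*-36)=1096, (36*38 - 14*25)=1018, (14*31 - -19*38)=1156, (-19*-36 - -8*31)=932; twice the area = |4202| = 4202; area = 2101; boundary points = 1 + 1 + 1 + 1 = 4; strictly interior points = area - boundary/2 + 1 = 2100; answer 2100
Part 2: W1 = 2100; c = -4; -6*(-4)^4 + 7*(-4)^3 + 3*(-4)^2 + 5 = (-1536) + (-448) + (48) + (5) = -1931; answer -1931

-1931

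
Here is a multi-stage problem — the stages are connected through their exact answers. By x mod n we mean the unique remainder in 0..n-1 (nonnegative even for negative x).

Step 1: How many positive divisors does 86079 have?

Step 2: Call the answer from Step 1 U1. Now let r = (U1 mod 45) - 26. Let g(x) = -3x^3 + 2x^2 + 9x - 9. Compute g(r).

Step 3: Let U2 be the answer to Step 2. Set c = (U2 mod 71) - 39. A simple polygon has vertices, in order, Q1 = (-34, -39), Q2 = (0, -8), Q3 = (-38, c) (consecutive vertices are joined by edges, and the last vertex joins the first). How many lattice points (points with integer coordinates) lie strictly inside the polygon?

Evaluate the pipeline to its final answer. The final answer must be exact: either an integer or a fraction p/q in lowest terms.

231

Step 1: 86079 = 3 * 7 * 4099; number of divisors = (1+1) * (1+1) * (1+1) = 8; answer 8
Step 2: U1 = 8; r = -18; -3*(-18)^3 + 2*(-18)^2 + 9*(-18)^1 - 9 = (17496) + (648) + (-162) + (-9) = 17973; answer 17973
Step 3: U2 = 17973; c = -29; cross terms: (-34*-8 - 0*-39)=272, (0*-29 - -38*-8)=-304, (-38*-39 - -34*-29)=496; twice the area = |464| = 464; area = 232; boundary points = 1 + 1 + 2 = 4; strictly interior points = area - boundary/2 + 1 = 231; answer 231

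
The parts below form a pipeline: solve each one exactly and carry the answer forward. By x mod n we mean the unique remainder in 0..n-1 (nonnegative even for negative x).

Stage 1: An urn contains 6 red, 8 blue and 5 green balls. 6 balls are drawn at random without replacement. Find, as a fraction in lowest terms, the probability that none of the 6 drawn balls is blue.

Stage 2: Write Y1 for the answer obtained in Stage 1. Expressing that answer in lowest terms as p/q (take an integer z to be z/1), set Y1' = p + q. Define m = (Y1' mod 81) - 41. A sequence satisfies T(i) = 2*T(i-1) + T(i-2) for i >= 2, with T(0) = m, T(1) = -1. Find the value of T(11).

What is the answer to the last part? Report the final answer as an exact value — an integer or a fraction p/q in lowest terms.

Stage 1: total draws C(19,6) = 27132; favorable C(11,6) = 462; P = 11/646; answer 11/646
Stage 2: Y1 = 11/646; threaded value p + q = 657; m = -32; T(2) = 2*(-1) + 1*(-32) = -34; iterating: T(2)=-34, T(3)=-69, T(4)=-172, T(5)=-413, T(6)=-998, T(7)=-2409, T(8)=-5816, T(9)=-14041, T(10)=-33898, T(11)=-81837; answer -81837

-81837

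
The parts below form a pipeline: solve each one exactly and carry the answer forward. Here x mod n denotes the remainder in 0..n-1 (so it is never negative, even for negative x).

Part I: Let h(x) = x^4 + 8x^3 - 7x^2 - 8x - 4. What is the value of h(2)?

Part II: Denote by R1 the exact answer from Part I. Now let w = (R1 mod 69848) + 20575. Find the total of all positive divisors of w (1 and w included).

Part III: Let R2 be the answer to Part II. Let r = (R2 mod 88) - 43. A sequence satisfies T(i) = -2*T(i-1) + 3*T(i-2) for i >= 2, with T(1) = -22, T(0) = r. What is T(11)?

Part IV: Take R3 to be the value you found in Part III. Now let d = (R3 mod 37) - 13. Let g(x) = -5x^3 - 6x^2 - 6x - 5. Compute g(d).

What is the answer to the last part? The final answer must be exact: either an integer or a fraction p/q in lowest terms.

Part I: 1*(2)^4 + 8*(2)^3 - 7*(2)^2 - 8*(2)^1 - 4 = (16) + (64) + (-28) + (-16) + (-4) = 32; answer 32
Part II: R1 = 32; w = 20607; 20607 = 3 * 6869; sigma = (1 + 3) * (1 + 6869) = 4 * 6870 = 27480; answer 27480
Part III: R2 = 27480; r = -19; T(2) = -2*(-22) + 3*(-19) = -13; iterating: T(2)=-13, T(3)=-40, T(4)=41, T(5)=-202, T(6)=527, T(7)=-1660, T(8)=4901, T(9)=-14782, T(10)=44267, T(11)=-132880; answer -132880
Part IV: R3 = -132880; d = 11; -5*(11)^3 - 6*(11)^2 - 6*(11)^1 - 5 = (-6655) + (-726) + (-66) + (-5) = -7452; answer -7452

-7452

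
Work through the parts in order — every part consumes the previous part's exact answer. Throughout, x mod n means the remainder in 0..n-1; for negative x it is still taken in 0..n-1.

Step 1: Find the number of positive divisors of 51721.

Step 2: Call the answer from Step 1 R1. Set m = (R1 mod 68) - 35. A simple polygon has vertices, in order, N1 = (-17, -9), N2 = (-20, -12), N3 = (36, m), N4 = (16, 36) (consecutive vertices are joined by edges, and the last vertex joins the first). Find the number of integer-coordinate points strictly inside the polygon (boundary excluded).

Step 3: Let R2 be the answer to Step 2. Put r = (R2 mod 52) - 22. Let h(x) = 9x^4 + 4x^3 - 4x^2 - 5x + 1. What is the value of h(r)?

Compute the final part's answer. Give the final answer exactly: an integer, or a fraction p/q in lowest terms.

192901

Step 1: 51721 is prime, so its only divisors are 1 and 51721; count = 2; answer 2
Step 2: R1 = 2; m = -33; cross terms: (-17*-12 - -20*-9)=24, (-20*-33 - 36*-12)=1092, (36*36 - 16*-33)=1824, (16*-9 - -17*36)=468; twice the area = |3408| = 3408; area = 1704; boundary points = 3 + 7 + 1 + 3 = 14; strictly interior points = area - boundary/2 + 1 = 1698; answer 1698
Step 3: R2 = 1698; r = 12; 9*(12)^4 + 4*(12)^3 - 4*(12)^2 - 5*(12)^1 + 1 = (186624) + (6912) + (-576) + (-60) + (1) = 192901; answer 192901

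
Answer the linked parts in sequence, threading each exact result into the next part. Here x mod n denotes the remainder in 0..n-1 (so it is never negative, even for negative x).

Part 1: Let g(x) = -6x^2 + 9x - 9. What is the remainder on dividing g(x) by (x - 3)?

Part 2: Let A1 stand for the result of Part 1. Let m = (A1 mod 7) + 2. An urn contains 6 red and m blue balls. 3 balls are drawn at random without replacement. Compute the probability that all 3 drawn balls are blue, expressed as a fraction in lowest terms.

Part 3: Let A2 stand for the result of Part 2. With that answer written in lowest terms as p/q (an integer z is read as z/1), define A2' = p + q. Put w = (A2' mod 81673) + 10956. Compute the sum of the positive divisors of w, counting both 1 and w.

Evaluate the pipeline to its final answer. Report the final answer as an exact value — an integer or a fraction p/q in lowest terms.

16848

Part 1: remainder = value at the root: -6*(3)^2 + 9*(3)^1 - 9 = (-54) + (27) + (-9) = -36; answer -36
Part 2: A1 = -36; m = 8; total draws C(14,3) = 364; favorable C(8,3) = 56; P = 2/13; answer 2/13
Part 3: A2 = 2/13; threaded value p + q = 15; w = 10971; 10971 = 3^2 * 23 * 53; sigma = (1 + 3 + 9) * (1 + 23) * (1 + 53) = 13 * 24 * 54 = 16848; answer 16848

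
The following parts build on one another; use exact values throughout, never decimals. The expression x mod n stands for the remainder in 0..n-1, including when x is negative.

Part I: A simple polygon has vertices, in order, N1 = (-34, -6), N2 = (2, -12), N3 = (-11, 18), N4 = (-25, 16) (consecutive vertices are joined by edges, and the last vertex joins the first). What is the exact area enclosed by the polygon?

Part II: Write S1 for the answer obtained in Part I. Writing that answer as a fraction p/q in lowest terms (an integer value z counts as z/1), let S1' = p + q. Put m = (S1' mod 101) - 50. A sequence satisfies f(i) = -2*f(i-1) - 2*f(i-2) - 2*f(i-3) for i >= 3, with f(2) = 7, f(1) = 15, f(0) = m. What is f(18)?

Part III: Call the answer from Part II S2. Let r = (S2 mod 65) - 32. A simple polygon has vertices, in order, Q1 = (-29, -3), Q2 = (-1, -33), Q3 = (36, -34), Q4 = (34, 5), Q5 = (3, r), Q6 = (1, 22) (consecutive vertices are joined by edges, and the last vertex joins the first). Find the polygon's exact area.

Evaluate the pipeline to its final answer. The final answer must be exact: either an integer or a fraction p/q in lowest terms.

Part I: cross terms: (-34*-12 - 2*-6)=420, (2*18 - -11*-12)=-96, (-11*16 - -25*18)=274, (-25*-6 - -34*16)=694; twice the area = |1292| = 1292; area = 646; answer 646
Part II: S1 = 646; threaded value p + q = 647; m = -9; f(3) = -2*(7) - 2*(15) - 2*(-9) = -26; iterating: f(3)=-26, f(4)=8, f(5)=22, f(6)=-8, f(7)=-44, f(8)=60, f(9)=-16, f(10)=0, f(11)=-88, f(12)=208, f(13)=-240, f(14)=240, f(15)=-416, f(16)=832, f(17)=-1312, f(18)=1792; answer 1792
Part III: S2 = 1792; r = 5; cross terms: (-29*-33 - -1*-3)=954, (-1*-34 - 36*-33)=1222, (36*5 - 34*-34)=1336, (34*5 - 3*5)=155, (3*22 - 1*5)=61, (1*-3 - -29*22)=635; twice the area = |4363| = 4363; area = 4363/2; answer 4363/2

4363/2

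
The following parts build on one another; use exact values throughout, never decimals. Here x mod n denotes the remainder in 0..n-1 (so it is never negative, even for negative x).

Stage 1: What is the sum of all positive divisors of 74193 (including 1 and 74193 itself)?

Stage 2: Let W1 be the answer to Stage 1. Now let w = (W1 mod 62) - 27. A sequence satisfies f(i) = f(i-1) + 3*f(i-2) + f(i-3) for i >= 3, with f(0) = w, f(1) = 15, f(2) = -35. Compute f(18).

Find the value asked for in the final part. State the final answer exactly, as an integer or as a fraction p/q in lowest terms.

-20070371

Stage 1: 74193 = 3 * 7 * 3533; sigma = (1 + 3) * (1 + 7) * (1 + 3533) = 4 * 8 * 3534 = 113088; answer 113088
Stage 2: W1 = 113088; w = -27; f(3) = 1*(-35) + 3*(15) + 1*(-27) = -17; iterating: f(3)=-17, f(4)=-107, f(5)=-193, f(6)=-531, f(7)=-1217, f(8)=-3003, f(9)=-7185, f(10)=-17411, f(11)=-41969, f(12)=-101387, f(13)=-244705, f(14)=-590835, f(15)=-1426337, f(16)=-3443547, f(17)=-8313393, f(18)=-20070371; answer -20070371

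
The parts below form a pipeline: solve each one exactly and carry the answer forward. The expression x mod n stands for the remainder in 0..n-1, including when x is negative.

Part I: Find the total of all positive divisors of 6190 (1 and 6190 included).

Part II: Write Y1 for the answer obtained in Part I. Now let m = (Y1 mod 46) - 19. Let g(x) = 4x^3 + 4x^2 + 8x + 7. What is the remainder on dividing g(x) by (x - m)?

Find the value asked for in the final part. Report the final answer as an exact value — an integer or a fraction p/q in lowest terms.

3319

Part I: 6190 = 2 * 5 * 619; sigma = (1 + 2) * (1 + 5) * (1 + 619) = 3 * 6 * 620 = 11160; answer 11160
Part II: Y1 = 11160; m = 9; remainder = value at the root: 4*(9)^3 + 4*(9)^2 + 8*(9)^1 + 7 = (2916) + (324) + (72) + (7) = 3319; answer 3319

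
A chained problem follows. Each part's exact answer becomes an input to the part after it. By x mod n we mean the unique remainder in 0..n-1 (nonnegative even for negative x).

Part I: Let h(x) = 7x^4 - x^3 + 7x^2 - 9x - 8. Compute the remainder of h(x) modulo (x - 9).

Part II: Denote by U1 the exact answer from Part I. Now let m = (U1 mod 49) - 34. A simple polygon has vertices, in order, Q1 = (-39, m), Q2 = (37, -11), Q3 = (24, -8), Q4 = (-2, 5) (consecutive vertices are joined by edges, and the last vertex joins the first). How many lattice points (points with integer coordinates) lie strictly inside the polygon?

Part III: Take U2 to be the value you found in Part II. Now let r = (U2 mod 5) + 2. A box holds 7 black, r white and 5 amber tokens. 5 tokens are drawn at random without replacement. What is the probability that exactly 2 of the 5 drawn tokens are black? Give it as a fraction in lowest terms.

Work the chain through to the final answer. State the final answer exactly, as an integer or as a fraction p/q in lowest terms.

Part I: remainder = value at the root: 7*(9)^4 - 1*(9)^3 + 7*(9)^2 - 9*(9)^1 - 8 = (45927) + (-729) + (567) + (-81) + (-8) = 45676; answer 45676
Part II: U1 = 45676; m = -26; cross terms: (-39*-11 - 37*-26)=1391, (37*-8 - 24*-11)=-32, (24*5 - -2*-8)=104, (-2*-26 - -39*5)=247; twice the area = |1710| = 1710; area = 855; boundary points = 1 + 1 + 13 + 1 = 16; strictly interior points = area - boundary/2 + 1 = 848; answer 848
Part III: U2 = 848; r = 5; total draws C(17,5) = 6188; favorable C(7,2)*C(10,3) = 2520; P = 90/221; answer 90/221

90/221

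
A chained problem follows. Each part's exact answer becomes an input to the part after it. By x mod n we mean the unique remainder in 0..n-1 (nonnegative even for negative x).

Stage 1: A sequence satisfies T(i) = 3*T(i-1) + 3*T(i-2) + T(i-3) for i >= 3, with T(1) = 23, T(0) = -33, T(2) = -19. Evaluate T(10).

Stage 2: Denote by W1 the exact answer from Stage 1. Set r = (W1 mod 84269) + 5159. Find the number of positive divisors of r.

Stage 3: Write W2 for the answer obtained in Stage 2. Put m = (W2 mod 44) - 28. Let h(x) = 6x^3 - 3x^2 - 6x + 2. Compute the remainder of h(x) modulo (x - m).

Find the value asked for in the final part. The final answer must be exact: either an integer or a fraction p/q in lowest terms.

314

Stage 1: T(3) = 3*(-19) + 3*(23) + 1*(-33) = -21; iterating: T(3)=-21, T(4)=-97, T(5)=-373, T(6)=-1431, T(7)=-5509, T(8)=-21193, T(9)=-81537, T(10)=-313699; answer -313699
Stage 2: W1 = -313699; r = 28536; 28536 = 2^3 * 3 * 29 * 41; number of divisors = (3+1) * (1+1) * (1+1) * (1+1) = 32; answer 32
Stage 3: W2 = 32; m = 4; remainder = value at the root: 6*(4)^3 - 3*(4)^2 - 6*(4)^1 + 2 = (384) + (-48) + (-24) + (2) = 314; answer 314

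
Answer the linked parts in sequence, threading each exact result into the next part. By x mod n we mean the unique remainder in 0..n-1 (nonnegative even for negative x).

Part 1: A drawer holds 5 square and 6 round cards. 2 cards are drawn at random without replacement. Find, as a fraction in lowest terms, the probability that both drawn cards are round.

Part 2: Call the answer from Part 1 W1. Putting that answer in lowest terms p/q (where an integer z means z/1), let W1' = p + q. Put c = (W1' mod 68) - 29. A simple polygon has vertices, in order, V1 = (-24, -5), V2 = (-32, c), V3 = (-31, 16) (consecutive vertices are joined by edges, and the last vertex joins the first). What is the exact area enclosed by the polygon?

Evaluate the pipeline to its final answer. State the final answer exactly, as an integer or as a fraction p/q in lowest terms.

119

Part 1: total draws C(11,2) = 55; favorable C(6,2) = 15; P = 3/11; answer 3/11
Part 2: W1 = 3/11; threaded value p + q = 14; c = -15; cross terms: (-24*-15 - -32*-5)=200, (-32*16 - -31*-15)=-977, (-31*-5 - -24*16)=539; twice the area = |-238| = 238; area = 119; answer 119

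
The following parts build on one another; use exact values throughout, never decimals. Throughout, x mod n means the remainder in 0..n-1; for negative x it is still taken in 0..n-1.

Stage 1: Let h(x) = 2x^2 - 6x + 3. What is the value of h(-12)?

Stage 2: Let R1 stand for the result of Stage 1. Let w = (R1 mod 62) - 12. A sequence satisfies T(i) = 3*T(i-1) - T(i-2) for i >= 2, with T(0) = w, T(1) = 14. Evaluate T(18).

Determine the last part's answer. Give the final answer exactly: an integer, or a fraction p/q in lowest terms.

-24793439

Stage 1: 2*(-12)^2 - 6*(-12)^1 + 3 = (288) + (72) + (3) = 363; answer 363
Stage 2: R1 = 363; w = 41; T(2) = 3*(14) - 1*(41) = 1; iterating: T(2)=1, T(3)=-11, T(4)=-34, T(5)=-91, T(6)=-239, T(7)=-626, T(8)=-1639, T(9)=-4291, T(10)=-11234, T(11)=-29411, T(12)=-76999, T(13)=-201586, T(14)=-527759, T(15)=-1381691, T(16)=-3617314, T(17)=-9470251, T(18)=-24793439; answer -24793439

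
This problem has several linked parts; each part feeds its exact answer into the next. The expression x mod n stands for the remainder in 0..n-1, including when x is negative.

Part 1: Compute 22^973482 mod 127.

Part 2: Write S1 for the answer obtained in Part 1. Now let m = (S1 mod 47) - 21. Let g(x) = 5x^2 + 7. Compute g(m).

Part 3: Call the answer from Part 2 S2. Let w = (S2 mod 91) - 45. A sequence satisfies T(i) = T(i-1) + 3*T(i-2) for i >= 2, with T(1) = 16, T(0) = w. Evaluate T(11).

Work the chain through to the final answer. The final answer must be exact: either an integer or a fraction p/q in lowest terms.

-19658

Part 1: squarings mod 127: 22^1=22, 22^2=103, 22^4=68, 22^8=52, 22^16=37, 22^32=99, 22^64=22, 22^128=103, 22^256=68, 22^512=52, 22^1024=37, 22^2048=99, 22^4096=22, 22^8192=103, 22^16384=68, 22^32768=52, 22^65536=37, 22^131072=99, 22^262144=22, 22^524288=103; 22^973482 = 22^2 * 22^8 * 22^32 * 22^128 * 22^512 * 22^2048 * 22^4096 * 22^16384 * 22^32768 * 22^131072 * 22^262144 * 22^524288 = 19 (mod 127); answer 19
Part 2: S1 = 19; m = -2; 5*(-2)^2 + 7 = (20) + (7) = 27; answer 27
Part 3: S2 = 27; w = -18; T(2) = 1*(16) + 3*(-18) = -38; iterating: T(2)=-38, T(3)=10, T(4)=-104, T(5)=-74, T(6)=-386, T(7)=-608, T(8)=-1766, T(9)=-3590, T(10)=-8888, T(11)=-19658; answer -19658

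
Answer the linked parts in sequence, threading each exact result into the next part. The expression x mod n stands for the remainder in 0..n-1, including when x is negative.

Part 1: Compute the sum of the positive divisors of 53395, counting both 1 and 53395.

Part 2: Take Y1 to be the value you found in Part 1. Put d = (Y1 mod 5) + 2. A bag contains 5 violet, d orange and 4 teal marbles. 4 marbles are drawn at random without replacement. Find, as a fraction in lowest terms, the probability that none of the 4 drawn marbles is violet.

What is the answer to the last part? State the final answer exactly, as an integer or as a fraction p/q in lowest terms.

Part 1: 53395 = 5 * 59 * 181; sigma = (1 + 5) * (1 + 59) * (1 + 181) = 6 * 60 * 182 = 65520; answer 65520
Part 2: Y1 = 65520; d = 2; total draws C(11,4) = 330; favorable C(6,4) = 15; P = 1/22; answer 1/22

1/22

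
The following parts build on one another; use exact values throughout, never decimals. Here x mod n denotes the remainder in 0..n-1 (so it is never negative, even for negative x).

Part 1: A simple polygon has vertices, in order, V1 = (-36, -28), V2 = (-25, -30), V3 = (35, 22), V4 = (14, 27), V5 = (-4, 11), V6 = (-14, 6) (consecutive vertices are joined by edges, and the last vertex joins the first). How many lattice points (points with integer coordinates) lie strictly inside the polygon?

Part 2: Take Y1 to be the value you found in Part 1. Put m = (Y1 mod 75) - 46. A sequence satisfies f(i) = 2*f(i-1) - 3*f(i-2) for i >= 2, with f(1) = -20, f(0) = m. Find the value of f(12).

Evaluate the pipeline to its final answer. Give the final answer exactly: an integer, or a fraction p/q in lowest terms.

Part 1: cross terms: (-36*-30 - -25*-28)=380, (-25*22 - 35*-30)=500, (35*27 - 14*22)=637, (14*11 - -4*27)=262, (-4*6 - -14*11)=130, (-14*-28 - -36*6)=608; twice the area = |2517| = 2517; area = 2517/2; boundary points = 1 + 4 + 1 + 2 + 5 + 2 = 15; strictly interior points = area - boundary/2 + 1 = 1252; answer 1252
Part 2: Y1 = 1252; m = 6; f(2) = 2*(-20) - 3*(6) = -58; iterating: f(2)=-58, f(3)=-56, f(4)=62, f(5)=292, f(6)=398, f(7)=-80, f(8)=-1354, f(9)=-2468, f(10)=-874, f(11)=5656, f(12)=13934; answer 13934

13934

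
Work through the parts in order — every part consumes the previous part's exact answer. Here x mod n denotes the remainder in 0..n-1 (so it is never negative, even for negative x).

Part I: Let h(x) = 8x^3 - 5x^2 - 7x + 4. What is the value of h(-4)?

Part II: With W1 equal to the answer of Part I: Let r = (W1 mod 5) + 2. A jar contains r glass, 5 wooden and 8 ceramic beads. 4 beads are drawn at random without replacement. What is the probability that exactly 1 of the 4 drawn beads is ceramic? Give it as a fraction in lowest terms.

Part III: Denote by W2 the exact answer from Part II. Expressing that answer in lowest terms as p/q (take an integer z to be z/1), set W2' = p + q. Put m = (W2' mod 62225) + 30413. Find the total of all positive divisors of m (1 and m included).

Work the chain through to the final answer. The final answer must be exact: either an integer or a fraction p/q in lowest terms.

64008

Part I: 8*(-4)^3 - 5*(-4)^2 - 7*(-4)^1 + 4 = (-512) + (-80) + (28) + (4) = -560; answer -560
Part II: W1 = -560; r = 2; total draws C(15,4) = 1365; favorable C(8,1)*C(7,3) = 280; P = 8/39; answer 8/39
Part III: W2 = 8/39; threaded value p + q = 47; m = 30460; 30460 = 2^2 * 5 * 1523; sigma = (1 + 2 + 4) * (1 + 5) * (1 + 1523) = 7 * 6 * 1524 = 64008; answer 64008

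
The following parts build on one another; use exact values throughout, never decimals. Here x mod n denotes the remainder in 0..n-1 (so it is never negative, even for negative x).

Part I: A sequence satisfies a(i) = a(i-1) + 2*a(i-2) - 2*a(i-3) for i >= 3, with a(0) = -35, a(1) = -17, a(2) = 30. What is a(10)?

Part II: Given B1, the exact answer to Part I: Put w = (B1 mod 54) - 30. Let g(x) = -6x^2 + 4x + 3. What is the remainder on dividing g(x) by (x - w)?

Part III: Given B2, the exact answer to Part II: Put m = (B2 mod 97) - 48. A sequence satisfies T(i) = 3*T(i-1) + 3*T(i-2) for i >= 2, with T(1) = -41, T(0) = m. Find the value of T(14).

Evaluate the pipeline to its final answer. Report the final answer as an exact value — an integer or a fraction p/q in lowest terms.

-2075454252

Part I: a(3) = 1*(30) + 2*(-17) - 2*(-35) = 66; iterating: a(3)=66, a(4)=160, a(5)=232, a(6)=420, a(7)=564, a(8)=940, a(9)=1228, a(10)=1980; answer 1980
Part II: B1 = 1980; w = 6; remainder = value at the root: -6*(6)^2 + 4*(6)^1 + 3 = (-216) + (24) + (3) = -189; answer -189
Part III: B2 = -189; m = -43; T(2) = 3*(-41) + 3*(-43) = -252; iterating: T(2)=-252, T(3)=-879, T(4)=-3393, T(5)=-12816, T(6)=-48627, T(7)=-184329, T(8)=-698868, T(9)=-2649591, T(10)=-10045377, T(11)=-38084904, T(12)=-144390843, T(13)=-547427241, T(14)=-2075454252; answer -2075454252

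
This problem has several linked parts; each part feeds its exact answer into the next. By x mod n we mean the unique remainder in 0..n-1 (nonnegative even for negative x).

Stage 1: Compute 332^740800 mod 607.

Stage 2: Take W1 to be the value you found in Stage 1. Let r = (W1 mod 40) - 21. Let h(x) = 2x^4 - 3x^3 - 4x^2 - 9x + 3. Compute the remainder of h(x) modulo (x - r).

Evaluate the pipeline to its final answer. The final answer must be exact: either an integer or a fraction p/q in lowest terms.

24709

Stage 1: squarings mod 607: 332^1=332, 332^2=357, 332^4=586, 332^8=441, 332^16=241, 332^32=416, 332^64=61, 332^128=79, 332^256=171, 332^512=105, 332^1024=99, 332^2048=89, 332^4096=30, 332^8192=293, 332^16384=262, 332^32768=53, 332^65536=381, 332^131072=88, 332^262144=460, 332^524288=364; 332^740800 = 332^64 * 332^128 * 332^256 * 332^1024 * 332^2048 * 332^16384 * 332^65536 * 332^131072 * 332^524288 = 32 (mod 607); answer 32
Stage 2: W1 = 32; r = 11; remainder = value at the root: 2*(11)^4 - 3*(11)^3 - 4*(11)^2 - 9*(11)^1 + 3 = (29282) + (-3993) + (-484) + (-99) + (3) = 24709; answer 24709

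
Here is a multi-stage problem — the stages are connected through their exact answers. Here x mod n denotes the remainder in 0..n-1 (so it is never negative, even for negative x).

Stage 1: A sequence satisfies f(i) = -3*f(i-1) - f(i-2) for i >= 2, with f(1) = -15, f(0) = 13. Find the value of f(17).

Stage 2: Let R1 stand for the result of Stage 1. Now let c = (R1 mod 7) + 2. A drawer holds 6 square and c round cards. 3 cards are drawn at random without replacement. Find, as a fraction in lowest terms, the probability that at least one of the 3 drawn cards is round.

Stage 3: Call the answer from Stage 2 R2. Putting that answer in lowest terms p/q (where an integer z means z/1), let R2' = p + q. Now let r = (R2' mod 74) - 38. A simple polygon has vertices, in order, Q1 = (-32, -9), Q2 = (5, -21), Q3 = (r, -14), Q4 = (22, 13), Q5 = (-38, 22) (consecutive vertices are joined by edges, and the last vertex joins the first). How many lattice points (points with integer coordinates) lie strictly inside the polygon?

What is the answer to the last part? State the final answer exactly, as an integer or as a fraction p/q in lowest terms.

Stage 1: f(2) = -3*(-15) - 1*(13) = 32; iterating: f(2)=32, f(3)=-81, f(4)=211, f(5)=-552, f(6)=1445, f(7)=-3783, f(8)=9904, f(9)=-25929, f(10)=67883, f(11)=-177720, f(12)=465277, f(13)=-1218111, f(14)=3189056, f(15)=-8349057, f(16)=21858115, f(17)=-57225288; answer -57225288
Stage 2: R1 = -57225288; c = 8; total draws C(14,3) = 364; complement C(6,3) = 20; favorable 364 - 20 = 344; P = 86/91; answer 86/91
Stage 3: R2 = 86/91; threaded value p + q = 177; r = -9; cross terms: (-32*-21 - 5*-9)=717, (5*-14 - -9*-21)=-259, (-9*13 - 22*-14)=191, (22*22 - -38*13)=978, (-38*-9 - -32*22)=1046; twice the area = |2673| = 2673; area = 2673/2; boundary points = 1 + 7 + 1 + 3 + 1 = 13; strictly interior points = area - boundary/2 + 1 = 1331; answer 1331

1331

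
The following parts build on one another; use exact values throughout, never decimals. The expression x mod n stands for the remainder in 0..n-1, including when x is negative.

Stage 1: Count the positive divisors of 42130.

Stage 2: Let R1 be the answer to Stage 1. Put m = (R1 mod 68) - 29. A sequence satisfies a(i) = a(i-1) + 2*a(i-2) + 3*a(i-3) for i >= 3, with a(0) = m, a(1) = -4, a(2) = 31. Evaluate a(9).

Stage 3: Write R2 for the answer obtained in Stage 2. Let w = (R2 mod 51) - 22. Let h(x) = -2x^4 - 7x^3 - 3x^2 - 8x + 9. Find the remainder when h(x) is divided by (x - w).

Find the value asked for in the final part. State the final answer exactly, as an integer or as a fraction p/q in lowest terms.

-309881

Stage 1: 42130 = 2 * 5 * 11 * 383; number of divisors = (1+1) * (1+1) * (1+1) * (1+1) = 16; answer 16
Stage 2: R1 = 16; m = -13; a(3) = 1*(31) + 2*(-4) + 3*(-13) = -16; iterating: a(3)=-16, a(4)=34, a(5)=95, a(6)=115, a(7)=407, a(8)=922, a(9)=2081; answer 2081
Stage 3: R2 = 2081; w = 19; remainder = value at the root: -2*(19)^4 - 7*(19)^3 - 3*(19)^2 - 8*(19)^1 + 9 = (-260642) + (-48013) + (-1083) + (-152) + (9) = -309881; answer -309881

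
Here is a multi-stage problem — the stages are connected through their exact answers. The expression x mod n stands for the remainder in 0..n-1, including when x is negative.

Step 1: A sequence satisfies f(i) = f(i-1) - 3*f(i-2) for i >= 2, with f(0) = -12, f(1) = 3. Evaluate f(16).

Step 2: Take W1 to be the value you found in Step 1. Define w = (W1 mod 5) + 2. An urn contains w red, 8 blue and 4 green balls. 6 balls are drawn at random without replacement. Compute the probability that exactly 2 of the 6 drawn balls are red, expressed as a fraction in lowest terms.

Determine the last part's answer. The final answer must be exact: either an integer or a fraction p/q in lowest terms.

Step 1: f(2) = 1*(3) - 3*(-12) = 39; iterating: f(2)=39, f(3)=30, f(4)=-87, f(5)=-177, f(6)=84, f(7)=615, f(8)=363, f(9)=-1482, f(10)=-2571, f(11)=1875, f(12)=9588, f(13)=3963, f(14)=-24801, f(15)=-36690, f(16)=37713; answer 37713
Step 2: W1 = 37713; w = 5; total draws C(17,6) = 12376; favorable C(5,2)*C(12,4) = 4950; P = 2475/6188; answer 2475/6188

2475/6188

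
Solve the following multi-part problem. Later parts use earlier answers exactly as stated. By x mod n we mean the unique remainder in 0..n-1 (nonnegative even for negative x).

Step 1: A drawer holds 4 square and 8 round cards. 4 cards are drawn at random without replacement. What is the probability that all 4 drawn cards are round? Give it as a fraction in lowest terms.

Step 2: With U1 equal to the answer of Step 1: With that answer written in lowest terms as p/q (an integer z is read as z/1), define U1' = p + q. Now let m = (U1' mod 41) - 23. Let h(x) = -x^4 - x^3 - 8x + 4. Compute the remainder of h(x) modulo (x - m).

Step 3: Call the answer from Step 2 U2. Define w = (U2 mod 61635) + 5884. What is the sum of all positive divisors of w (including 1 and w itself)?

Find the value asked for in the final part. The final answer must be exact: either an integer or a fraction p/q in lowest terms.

62852

Step 1: total draws C(12,4) = 495; favorable C(8,4) = 70; P = 14/99; answer 14/99
Step 2: U1 = 14/99; threaded value p + q = 113; m = 8; remainder = value at the root: -1*(8)^4 - 1*(8)^3 - 8*(8)^1 + 4 = (-4096) + (-512) + (-64) + (4) = -4668; answer -4668
Step 3: U2 = -4668; w = 62851; 62851 is prime, so its only divisors are 1 and 62851; sigma = 1 + 62851 = 62852; answer 62852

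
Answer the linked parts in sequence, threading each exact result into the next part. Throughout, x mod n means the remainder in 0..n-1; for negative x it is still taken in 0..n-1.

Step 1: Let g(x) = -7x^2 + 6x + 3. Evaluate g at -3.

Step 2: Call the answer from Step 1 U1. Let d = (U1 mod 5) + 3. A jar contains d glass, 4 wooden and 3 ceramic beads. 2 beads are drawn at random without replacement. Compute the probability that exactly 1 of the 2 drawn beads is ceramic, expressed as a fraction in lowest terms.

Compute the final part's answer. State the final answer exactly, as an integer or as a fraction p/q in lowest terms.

9/22

Step 1: -7*(-3)^2 + 6*(-3)^1 + 3 = (-63) + (-18) + (3) = -78; answer -78
Step 2: U1 = -78; d = 5; total draws C(12,2) = 66; favorable C(3,1)*C(9,1) = 27; P = 9/22; answer 9/22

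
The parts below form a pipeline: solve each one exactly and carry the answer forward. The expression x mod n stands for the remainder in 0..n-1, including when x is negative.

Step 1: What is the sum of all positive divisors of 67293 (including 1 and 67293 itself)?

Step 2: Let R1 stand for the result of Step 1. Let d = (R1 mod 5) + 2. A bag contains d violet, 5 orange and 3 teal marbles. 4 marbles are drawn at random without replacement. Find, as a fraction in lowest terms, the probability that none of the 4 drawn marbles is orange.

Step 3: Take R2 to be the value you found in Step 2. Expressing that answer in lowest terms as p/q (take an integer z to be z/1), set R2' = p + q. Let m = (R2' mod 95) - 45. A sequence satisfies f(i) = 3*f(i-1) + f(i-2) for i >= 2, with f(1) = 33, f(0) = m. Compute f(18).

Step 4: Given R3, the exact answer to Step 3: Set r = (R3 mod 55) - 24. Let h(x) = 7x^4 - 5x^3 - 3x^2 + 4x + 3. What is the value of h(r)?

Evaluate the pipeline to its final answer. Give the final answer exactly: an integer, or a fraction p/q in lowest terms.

Step 1: 67293 = 3^2 * 7477; sigma = (1 + 3 + 9) * (1 + 7477) = 13 * 7478 = 97214; answer 97214
Step 2: R1 = 97214; d = 6; total draws C(14,4) = 1001; favorable C(9,4) = 126; P = 18/143; answer 18/143
Step 3: R2 = 18/143; threaded value p + q = 161; m = 21; f(2) = 3*(33) + 1*(21) = 120; iterating: f(2)=120, f(3)=393, f(4)=1299, f(5)=4290, f(6)=14169, f(7)=46797, f(8)=154560, f(9)=510477, f(10)=1685991, f(11)=5568450, f(12)=18391341, f(13)=60742473, f(14)=200618760, f(15)=662598753, f(16)=2188415019, f(17)=7227843810, f(18)=23871946449; answer 23871946449
Step 4: R3 = 23871946449; r = 30; 7*(30)^4 - 5*(30)^3 - 3*(30)^2 + 4*(30)^1 + 3 = (5670000) + (-135000) + (-2700) + (120) + (3) = 5532423; answer 5532423

5532423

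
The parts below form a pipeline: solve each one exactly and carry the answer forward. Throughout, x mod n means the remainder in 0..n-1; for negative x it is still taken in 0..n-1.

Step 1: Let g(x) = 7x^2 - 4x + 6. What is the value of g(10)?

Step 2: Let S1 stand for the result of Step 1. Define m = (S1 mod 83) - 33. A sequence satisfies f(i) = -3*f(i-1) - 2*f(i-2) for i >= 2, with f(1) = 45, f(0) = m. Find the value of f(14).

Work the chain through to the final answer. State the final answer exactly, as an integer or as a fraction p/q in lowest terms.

-229393

Step 1: 7*(10)^2 - 4*(10)^1 + 6 = (700) + (-40) + (6) = 666; answer 666
Step 2: S1 = 666; m = -31; f(2) = -3*(45) - 2*(-31) = -73; iterating: f(2)=-73, f(3)=129, f(4)=-241, f(5)=465, f(6)=-913, f(7)=1809, f(8)=-3601, f(9)=7185, f(10)=-14353, f(11)=28689, f(12)=-57361, f(13)=114705, f(14)=-229393; answer -229393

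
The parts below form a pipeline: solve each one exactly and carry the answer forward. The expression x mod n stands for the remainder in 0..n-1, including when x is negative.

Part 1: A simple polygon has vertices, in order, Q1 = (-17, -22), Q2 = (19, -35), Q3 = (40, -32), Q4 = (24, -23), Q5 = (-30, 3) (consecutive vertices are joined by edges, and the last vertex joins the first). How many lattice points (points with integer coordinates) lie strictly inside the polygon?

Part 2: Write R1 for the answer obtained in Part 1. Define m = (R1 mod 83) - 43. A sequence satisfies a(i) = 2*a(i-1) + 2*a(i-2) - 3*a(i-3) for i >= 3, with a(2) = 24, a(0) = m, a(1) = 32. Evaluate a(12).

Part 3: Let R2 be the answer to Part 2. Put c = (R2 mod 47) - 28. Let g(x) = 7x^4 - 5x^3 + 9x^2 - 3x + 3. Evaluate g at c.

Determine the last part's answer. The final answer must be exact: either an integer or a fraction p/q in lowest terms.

3292877

Part 1: cross terms: (-17*-35 - 19*-22)=1013, (19*-32 - 40*-35)=792, (40*-23 - 24*-32)=-152, (24*3 - -30*-23)=-618, (-30*-22 - -17*3)=711; twice the area = |1746| = 1746; area = 873; boundary points = 1 + 3 + 1 + 2 + 1 = 8; strictly interior points = area - boundary/2 + 1 = 870; answer 870
Part 2: R1 = 870; m = -3; a(3) = 2*(24) + 2*(32) - 3*(-3) = 121; iterating: a(3)=121, a(4)=194, a(5)=558, a(6)=1141, a(7)=2816, a(8)=6240, a(9)=14689, a(10)=33410, a(11)=77478, a(12)=177709; answer 177709
Part 3: R2 = 177709; c = -26; 7*(-26)^4 - 5*(-26)^3 + 9*(-26)^2 - 3*(-26)^1 + 3 = (3198832) + (87880) + (6084) + (78) + (3) = 3292877; answer 3292877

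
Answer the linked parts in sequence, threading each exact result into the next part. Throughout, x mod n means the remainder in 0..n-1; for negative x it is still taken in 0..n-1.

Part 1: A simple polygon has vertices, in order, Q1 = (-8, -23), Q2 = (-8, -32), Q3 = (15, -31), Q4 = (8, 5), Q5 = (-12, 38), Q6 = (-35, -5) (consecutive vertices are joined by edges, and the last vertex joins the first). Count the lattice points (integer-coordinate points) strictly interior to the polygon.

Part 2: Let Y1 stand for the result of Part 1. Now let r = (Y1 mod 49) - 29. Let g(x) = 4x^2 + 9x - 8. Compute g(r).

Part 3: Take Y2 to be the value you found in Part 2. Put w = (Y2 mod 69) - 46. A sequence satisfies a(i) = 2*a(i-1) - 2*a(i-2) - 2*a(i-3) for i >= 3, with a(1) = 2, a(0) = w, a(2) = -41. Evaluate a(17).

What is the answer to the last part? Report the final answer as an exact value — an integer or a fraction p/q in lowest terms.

Part 1: cross terms: (-8*-32 - -8*-23)=72, (-8*-31 - 15*-32)=728, (15*5 - 8*-31)=323, (8*38 - -12*5)=364, (-12*-5 - -35*38)=1390, (-35*-23 - -8*-5)=765; twice the area = |3642| = 3642; area = 1821; boundary points = 9 + 1 + 1 + 1 + 1 + 9 = 22; strictly interior points = area - boundary/2 + 1 = 1811; answer 1811
Part 2: Y1 = 1811; r = 18; 4*(18)^2 + 9*(18)^1 - 8 = (1296) + (162) + (-8) = 1450; answer 1450
Part 3: Y2 = 1450; w = -45; a(3) = 2*(-41) - 2*(2) - 2*(-45) = 4; iterating: a(3)=4, a(4)=86, a(5)=246, a(6)=312, a(7)=-40, a(8)=-1196, a(9)=-2936, a(10)=-3400, a(11)=1464, a(12)=15600, a(13)=35072, a(14)=36016, a(15)=-29312, a(16)=-200800, a(17)=-415008; answer -415008

-415008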